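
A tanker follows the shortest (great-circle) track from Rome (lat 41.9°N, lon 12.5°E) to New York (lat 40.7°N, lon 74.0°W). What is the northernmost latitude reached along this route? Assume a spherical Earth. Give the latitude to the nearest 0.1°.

The great circle lies in the plane with unit normal n̂ = (p₁ × p₂)/|p₁ × p₂|.
Here n̂_z ≈ -0.638; the vertex latitude is φ_max = arccos|n̂_z| ≈ 50.4°.

≈ 50.4°N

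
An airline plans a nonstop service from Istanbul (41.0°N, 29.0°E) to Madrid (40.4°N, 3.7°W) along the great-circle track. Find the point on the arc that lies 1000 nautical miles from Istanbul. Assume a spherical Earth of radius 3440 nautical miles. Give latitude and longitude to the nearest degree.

≈ 42°N, 7°E

Convert each endpoint to a unit vector on the sphere (x = cos φ cos λ, y = cos φ sin λ, z = sin φ).
The central angle between the endpoints is δ = arccos(p₁·p₂) ≈ 0.430 rad (24.7°). The total great-circle distance is δ·R ≈ 0.430 × 3440 ≈ 1480 nmi, so the target fraction is f = 1000/1480 ≈ 0.676.
Interpolate at f ≈ 0.676 with slerp weights a = sin((1−f)δ)/sin δ ≈ 0.334, b = sin(fδ)/sin δ ≈ 0.687.
p = a·p₁ + b·p₂ ≈ (0.742, 0.088, 0.664); φ = arcsin(p_z) ≈ 41.62°, λ = atan2(p_y, p_x) ≈ 6.78°.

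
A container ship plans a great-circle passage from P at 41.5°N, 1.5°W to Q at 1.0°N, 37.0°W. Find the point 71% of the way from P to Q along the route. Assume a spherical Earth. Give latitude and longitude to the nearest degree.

Convert each endpoint to a unit vector on the sphere (x = cos φ cos λ, y = cos φ sin λ, z = sin φ).
The central angle between the endpoints is δ = arccos(p₁·p₂) ≈ 0.901 rad (51.6°).
Interpolate at f = 0.71 with slerp weights a = sin((1−f)δ)/sin δ ≈ 0.329, b = sin(fδ)/sin δ ≈ 0.761.
p = a·p₁ + b·p₂ ≈ (0.855, -0.465, 0.232); φ = arcsin(p_z) ≈ 13.39°, λ = atan2(p_y, p_x) ≈ -28.53°.

≈ 13°N, 29°W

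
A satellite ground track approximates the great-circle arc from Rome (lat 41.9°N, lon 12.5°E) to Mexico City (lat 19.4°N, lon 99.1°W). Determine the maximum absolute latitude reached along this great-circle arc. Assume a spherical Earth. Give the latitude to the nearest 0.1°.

The great circle lies in the plane with unit normal n̂ = (p₁ × p₂)/|p₁ × p₂|.
Here n̂_z ≈ -0.653; the vertex latitude is φ_max = arccos|n̂_z| ≈ 49.2°.
Check via Clairaut: cos φ_max = |cos φ₁| · sin C = cos(41.9°)·sin(61.4°) ≈ 0.653, again giving ≈ 49.2°.

≈ 49.2°N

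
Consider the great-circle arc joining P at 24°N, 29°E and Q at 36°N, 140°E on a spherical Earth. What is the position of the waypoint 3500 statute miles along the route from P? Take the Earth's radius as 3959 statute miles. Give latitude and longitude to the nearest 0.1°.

Write both endpoints as unit vectors p₁, p₂ with components (cos φ cos λ, cos φ sin λ, sin φ).
The central angle between the endpoints is δ = arccos(p₁·p₂) ≈ 1.597 rad (91.5°). The total great-circle distance is δ·R ≈ 1.597 × 3959 ≈ 6321 mi, so the target fraction is f = 3500/6321 ≈ 0.554.
Interpolate at f ≈ 0.554 with slerp weights a = sin((1−f)δ)/sin δ ≈ 0.654, b = sin(fδ)/sin δ ≈ 0.774.
p = a·p₁ + b·p₂ ≈ (0.043, 0.692, 0.721); φ = arcsin(p_z) ≈ 46.11°, λ = atan2(p_y, p_x) ≈ 86.44°.

≈ 46.1°N, 86.4°E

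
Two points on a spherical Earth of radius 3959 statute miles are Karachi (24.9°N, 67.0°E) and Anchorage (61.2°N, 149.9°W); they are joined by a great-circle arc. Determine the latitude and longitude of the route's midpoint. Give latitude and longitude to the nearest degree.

Write both endpoints as unit vectors p₁, p₂ with components (cos φ cos λ, cos φ sin λ, sin φ).
The central angle between the endpoints is δ = arccos(p₁·p₂) ≈ 1.551 rad (88.9°).
Interpolate at f = 1/2 with slerp weights a = sin((1−f)δ)/sin δ ≈ 0.700, b = sin(fδ)/sin δ ≈ 0.700.
p = a·p₁ + b·p₂ ≈ (-0.044, 0.416, 0.909); φ = arcsin(p_z) ≈ 65.30°, λ = atan2(p_y, p_x) ≈ 96.00°.

≈ (65°N, 96°E)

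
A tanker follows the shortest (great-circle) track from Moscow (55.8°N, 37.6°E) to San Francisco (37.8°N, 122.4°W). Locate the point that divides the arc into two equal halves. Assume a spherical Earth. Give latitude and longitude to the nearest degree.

Convert each endpoint to a unit vector on the sphere (x = cos φ cos λ, y = cos φ sin λ, z = sin φ).
The central angle between the endpoints is δ = arccos(p₁·p₂) ≈ 1.481 rad (84.9°).
Interpolate at f = 1/2 with slerp weights a = sin((1−f)δ)/sin δ ≈ 0.677, b = sin(fδ)/sin δ ≈ 0.677.
p = a·p₁ + b·p₂ ≈ (0.015, -0.220, 0.975); φ = arcsin(p_z) ≈ 77.28°, λ = atan2(p_y, p_x) ≈ -86.13°.

≈ 77°N, 86°W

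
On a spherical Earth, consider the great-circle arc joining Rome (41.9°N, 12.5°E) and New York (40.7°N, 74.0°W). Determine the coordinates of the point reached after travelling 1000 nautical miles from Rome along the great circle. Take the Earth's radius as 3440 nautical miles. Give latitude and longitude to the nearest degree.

Write both endpoints as unit vectors p₁, p₂ with components (cos φ cos λ, cos φ sin λ, sin φ).
The central angle between the endpoints is δ = arccos(p₁·p₂) ≈ 1.082 rad (62.0°). The total great-circle distance is δ·R ≈ 1.082 × 3440 ≈ 3721 nmi, so the target fraction is f = 1000/3721 ≈ 0.269.
Interpolate at f ≈ 0.269 with slerp weights a = sin((1−f)δ)/sin δ ≈ 0.805, b = sin(fδ)/sin δ ≈ 0.325.
p = a·p₁ + b·p₂ ≈ (0.653, -0.107, 0.750); φ = arcsin(p_z) ≈ 48.56°, λ = atan2(p_y, p_x) ≈ -9.29°.

≈ 49°N, 9°W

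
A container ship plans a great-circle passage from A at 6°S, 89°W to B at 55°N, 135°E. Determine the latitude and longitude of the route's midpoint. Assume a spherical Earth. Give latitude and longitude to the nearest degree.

≈ 45°N, 123°W

The haversine formula gives a central angle δ ≈ 2.090 rad (119.7°) between the endpoints.
Interpolate at f = 1/2 with slerp weights a = sin((1−f)δ)/sin δ ≈ 0.996, b = sin(fδ)/sin δ ≈ 0.996.
p = a·p₁ + b·p₂ ≈ (-0.387, -0.586, 0.712); φ = arcsin(p_z) ≈ 45.38°, λ = atan2(p_y, p_x) ≈ -123.40°.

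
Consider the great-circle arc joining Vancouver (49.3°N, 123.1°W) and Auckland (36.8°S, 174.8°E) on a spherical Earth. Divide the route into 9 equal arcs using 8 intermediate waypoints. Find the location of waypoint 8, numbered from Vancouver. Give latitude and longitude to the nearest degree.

≈ (27°S, 178°W)

Convert each endpoint to a unit vector on the sphere (x = cos φ cos λ, y = cos φ sin λ, z = sin φ).
The central angle between the endpoints is δ = arccos(p₁·p₂) ≈ 1.782 rad (102.1°).
Interpolate at f = 8/9 with slerp weights a = sin((1−f)δ)/sin δ ≈ 0.201, b = sin(fδ)/sin δ ≈ 1.023.
p = a·p₁ + b·p₂ ≈ (-0.887, -0.036, -0.460); φ = arcsin(p_z) ≈ -27.39°, λ = atan2(p_y, p_x) ≈ -177.70°.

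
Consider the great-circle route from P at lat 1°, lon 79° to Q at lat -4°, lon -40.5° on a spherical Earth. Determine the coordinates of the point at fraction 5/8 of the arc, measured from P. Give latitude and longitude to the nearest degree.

≈ lat -4°, lon 4°

Write both endpoints as unit vectors p₁, p₂ with components (cos φ cos λ, cos φ sin λ, sin φ).
The central angle between the endpoints is δ = arccos(p₁·p₂) ≈ 2.086 rad (119.5°).
Interpolate at f = 5/8 with slerp weights a = sin((1−f)δ)/sin δ ≈ 0.810, b = sin(fδ)/sin δ ≈ 1.108.
p = a·p₁ + b·p₂ ≈ (0.995, 0.077, -0.063); φ = arcsin(p_z) ≈ -3.62°, λ = atan2(p_y, p_x) ≈ 4.41°.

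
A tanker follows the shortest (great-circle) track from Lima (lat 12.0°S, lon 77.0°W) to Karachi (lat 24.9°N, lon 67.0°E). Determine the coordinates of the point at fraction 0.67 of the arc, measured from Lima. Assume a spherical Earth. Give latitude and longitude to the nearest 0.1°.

≈ lat 26.6°N, lon 14.0°E

Write both endpoints as unit vectors p₁, p₂ with components (cos φ cos λ, cos φ sin λ, sin φ).
The central angle between the endpoints is δ = arccos(p₁·p₂) ≈ 2.507 rad (143.6°).
Interpolate at f = 0.67 with slerp weights a = sin((1−f)δ)/sin δ ≈ 1.242, b = sin(fδ)/sin δ ≈ 1.677.
p = a·p₁ + b·p₂ ≈ (0.867, 0.217, 0.448); φ = arcsin(p_z) ≈ 26.60°, λ = atan2(p_y, p_x) ≈ 14.02°.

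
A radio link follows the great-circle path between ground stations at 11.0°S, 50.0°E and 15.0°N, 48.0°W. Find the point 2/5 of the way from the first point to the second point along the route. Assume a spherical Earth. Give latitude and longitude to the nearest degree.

The haversine formula gives a central angle δ ≈ 1.753 rad (100.4°) between the endpoints.
Interpolate at f = 2/5 with slerp weights a = sin((1−f)δ)/sin δ ≈ 0.883, b = sin(fδ)/sin δ ≈ 0.656.
p = a·p₁ + b·p₂ ≈ (0.981, 0.193, 0.001); φ = arcsin(p_z) ≈ 0.08°, λ = atan2(p_y, p_x) ≈ 11.13°.

≈ 0°N, 11°E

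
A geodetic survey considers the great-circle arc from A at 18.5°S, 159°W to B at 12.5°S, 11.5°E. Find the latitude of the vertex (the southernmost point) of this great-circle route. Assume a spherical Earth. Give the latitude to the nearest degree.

≈ 73°S

The great circle lies in the plane with unit normal n̂ = (p₁ × p₂)/|p₁ × p₂|.
Here n̂_z ≈ +0.285; the vertex latitude is φ_max = arccos|n̂_z| ≈ 73.4°.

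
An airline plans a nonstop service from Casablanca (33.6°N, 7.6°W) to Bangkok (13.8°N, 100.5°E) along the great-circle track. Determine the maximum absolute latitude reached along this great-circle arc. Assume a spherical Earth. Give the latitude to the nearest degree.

≈ 39°N

The great circle lies in the plane with unit normal n̂ = (p₁ × p₂)/|p₁ × p₂|.
Here n̂_z ≈ +0.774; the vertex latitude is φ_max = arccos|n̂_z| ≈ 39.3°.
Check via Clairaut: cos φ_max = |cos φ₁| · sin C = cos(33.6°)·sin(68.4°) ≈ 0.774, again giving ≈ 39.3°.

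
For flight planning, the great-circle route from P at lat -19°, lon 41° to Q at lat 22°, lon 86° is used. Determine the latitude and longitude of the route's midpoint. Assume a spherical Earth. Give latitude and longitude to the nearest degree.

≈ lat 2°, lon 63°

Convert each endpoint to a unit vector on the sphere (x = cos φ cos λ, y = cos φ sin λ, z = sin φ).
The central angle between the endpoints is δ = arccos(p₁·p₂) ≈ 1.050 rad (60.1°).
Interpolate at f = 1/2 with slerp weights a = sin((1−f)δ)/sin δ ≈ 0.578, b = sin(fδ)/sin δ ≈ 0.578.
p = a·p₁ + b·p₂ ≈ (0.450, 0.893, 0.028); φ = arcsin(p_z) ≈ 1.62°, λ = atan2(p_y, p_x) ≈ 63.27°.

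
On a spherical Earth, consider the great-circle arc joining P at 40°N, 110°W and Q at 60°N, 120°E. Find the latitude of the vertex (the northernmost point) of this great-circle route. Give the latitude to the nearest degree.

The great circle lies in the plane with unit normal n̂ = (p₁ × p₂)/|p₁ × p₂|.
Here n̂_z ≈ -0.309; the vertex latitude is φ_max = arccos|n̂_z| ≈ 72.0°.

≈ 72°N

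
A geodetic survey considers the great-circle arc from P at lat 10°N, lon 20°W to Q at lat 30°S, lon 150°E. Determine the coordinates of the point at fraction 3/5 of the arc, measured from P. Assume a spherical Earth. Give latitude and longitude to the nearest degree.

≈ lat 66°S, lon 59°E

From cos δ = sin φ₁ sin φ₂ + cos φ₁ cos φ₂ cos Δλ, the central angle is δ ≈ 2.756 rad (157.9°).
Interpolate at f = 3/5 with slerp weights a = sin((1−f)δ)/sin δ ≈ 2.375, b = sin(fδ)/sin δ ≈ 2.652.
p = a·p₁ + b·p₂ ≈ (0.209, 0.349, -0.914); φ = arcsin(p_z) ≈ -66.03°, λ = atan2(p_y, p_x) ≈ 59.09°.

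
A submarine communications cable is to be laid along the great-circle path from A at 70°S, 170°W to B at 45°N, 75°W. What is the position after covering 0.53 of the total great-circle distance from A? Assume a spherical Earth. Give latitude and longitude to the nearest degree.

≈ 13°S, 100°W

Write both endpoints as unit vectors p₁, p₂ with components (cos φ cos λ, cos φ sin λ, sin φ).
The central angle between the endpoints is δ = arccos(p₁·p₂) ≈ 2.326 rad (133.3°).
Interpolate at f = 0.53 with slerp weights a = sin((1−f)δ)/sin δ ≈ 1.220, b = sin(fδ)/sin δ ≈ 1.296.
p = a·p₁ + b·p₂ ≈ (-0.174, -0.958, -0.230); φ = arcsin(p_z) ≈ -13.30°, λ = atan2(p_y, p_x) ≈ -100.28°.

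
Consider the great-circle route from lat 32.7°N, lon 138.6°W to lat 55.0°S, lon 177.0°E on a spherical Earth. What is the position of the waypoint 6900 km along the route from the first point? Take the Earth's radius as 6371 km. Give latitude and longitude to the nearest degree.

Convert each endpoint to a unit vector on the sphere (x = cos φ cos λ, y = cos φ sin λ, z = sin φ).
The central angle between the endpoints is δ = arccos(p₁·p₂) ≈ 1.669 rad (95.6°). The total great-circle distance is δ·R ≈ 1.669 × 6371 ≈ 10631 km, so the target fraction is f = 6900/10631 ≈ 0.649.
Interpolate at f ≈ 0.649 with slerp weights a = sin((1−f)δ)/sin δ ≈ 0.555, b = sin(fδ)/sin δ ≈ 0.888.
p = a·p₁ + b·p₂ ≈ (-0.859, -0.282, -0.427); φ = arcsin(p_z) ≈ -25.28°, λ = atan2(p_y, p_x) ≈ -161.80°.

≈ lat 25°S, lon 162°W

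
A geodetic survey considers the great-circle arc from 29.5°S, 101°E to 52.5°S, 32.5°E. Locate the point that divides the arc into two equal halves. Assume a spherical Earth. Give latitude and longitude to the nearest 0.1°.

≈ 46.2°S, 73.6°E

From cos δ = sin φ₁ sin φ₂ + cos φ₁ cos φ₂ cos Δλ, the central angle is δ ≈ 0.946 rad (54.2°).
Interpolate at f = 1/2 with slerp weights a = sin((1−f)δ)/sin δ ≈ 0.562, b = sin(fδ)/sin δ ≈ 0.562.
p = a·p₁ + b·p₂ ≈ (0.195, 0.664, -0.722); φ = arcsin(p_z) ≈ -46.24°, λ = atan2(p_y, p_x) ≈ 73.62°.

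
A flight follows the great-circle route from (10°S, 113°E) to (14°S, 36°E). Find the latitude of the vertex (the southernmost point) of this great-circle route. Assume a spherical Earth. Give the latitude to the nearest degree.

≈ 16°S

The great circle lies in the plane with unit normal n̂ = (p₁ × p₂)/|p₁ × p₂|.
Here n̂_z ≈ -0.963; the vertex latitude is φ_max = arccos|n̂_z| ≈ 15.5°.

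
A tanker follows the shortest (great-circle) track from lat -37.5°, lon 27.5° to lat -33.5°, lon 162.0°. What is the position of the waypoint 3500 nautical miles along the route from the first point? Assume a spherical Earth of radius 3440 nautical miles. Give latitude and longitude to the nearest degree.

≈ lat -59°, lon 117°

Convert each endpoint to a unit vector on the sphere (x = cos φ cos λ, y = cos φ sin λ, z = sin φ).
The central angle between the endpoints is δ = arccos(p₁·p₂) ≈ 1.699 rad (97.3°). The total great-circle distance is δ·R ≈ 1.699 × 3440 ≈ 5844 nmi, so the target fraction is f = 3500/5844 ≈ 0.599.
Interpolate at f ≈ 0.599 with slerp weights a = sin((1−f)δ)/sin δ ≈ 0.635, b = sin(fδ)/sin δ ≈ 0.858.
p = a·p₁ + b·p₂ ≈ (-0.233, 0.454, -0.860); φ = arcsin(p_z) ≈ -59.32°, λ = atan2(p_y, p_x) ≈ 117.22°.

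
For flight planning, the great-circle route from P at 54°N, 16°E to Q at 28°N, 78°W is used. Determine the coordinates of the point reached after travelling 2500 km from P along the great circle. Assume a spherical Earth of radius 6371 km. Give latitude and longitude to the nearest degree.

The haversine formula gives a central angle δ ≈ 1.220 rad (69.9°) between the endpoints. The total great-circle distance is δ·R ≈ 1.220 × 6371 ≈ 7773 km, so the target fraction is f = 2500/7773 ≈ 0.322.
Interpolate at f ≈ 0.322 with slerp weights a = sin((1−f)δ)/sin δ ≈ 0.784, b = sin(fδ)/sin δ ≈ 0.407.
p = a·p₁ + b·p₂ ≈ (0.518, -0.225, 0.825); φ = arcsin(p_z) ≈ 55.64°, λ = atan2(p_y, p_x) ≈ -23.46°.

≈ 56°N, 23°W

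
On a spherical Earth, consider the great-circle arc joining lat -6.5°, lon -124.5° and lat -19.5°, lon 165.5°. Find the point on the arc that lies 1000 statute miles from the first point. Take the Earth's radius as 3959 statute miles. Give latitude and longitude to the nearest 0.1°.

≈ lat -10.8°, lon -138.5°

Convert each endpoint to a unit vector on the sphere (x = cos φ cos λ, y = cos φ sin λ, z = sin φ).
The central angle between the endpoints is δ = arccos(p₁·p₂) ≈ 1.205 rad (69.0°). The total great-circle distance is δ·R ≈ 1.205 × 3959 ≈ 4769 mi, so the target fraction is f = 1000/4769 ≈ 0.210.
Interpolate at f ≈ 0.210 with slerp weights a = sin((1−f)δ)/sin δ ≈ 0.872, b = sin(fδ)/sin δ ≈ 0.268.
p = a·p₁ + b·p₂ ≈ (-0.735, -0.651, -0.188); φ = arcsin(p_z) ≈ -10.84°, λ = atan2(p_y, p_x) ≈ -138.47°.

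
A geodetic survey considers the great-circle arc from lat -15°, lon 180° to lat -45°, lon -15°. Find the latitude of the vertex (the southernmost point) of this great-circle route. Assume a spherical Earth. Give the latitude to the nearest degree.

≈ -78°

The great circle lies in the plane with unit normal n̂ = (p₁ × p₂)/|p₁ × p₂|.
Here n̂_z ≈ +0.201; the vertex latitude is φ_max = arccos|n̂_z| ≈ 78.4°.
Check via Clairaut: cos φ_max = |cos φ₁| · sin C = cos(15.0°)·sin(168.0°) ≈ 0.201, again giving ≈ 78.4°.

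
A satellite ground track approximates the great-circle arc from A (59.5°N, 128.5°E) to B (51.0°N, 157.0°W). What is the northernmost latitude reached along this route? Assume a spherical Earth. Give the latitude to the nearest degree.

The great circle lies in the plane with unit normal n̂ = (p₁ × p₂)/|p₁ × p₂|.
Here n̂_z ≈ +0.469; the vertex latitude is φ_max = arccos|n̂_z| ≈ 62.0°.

≈ 62°N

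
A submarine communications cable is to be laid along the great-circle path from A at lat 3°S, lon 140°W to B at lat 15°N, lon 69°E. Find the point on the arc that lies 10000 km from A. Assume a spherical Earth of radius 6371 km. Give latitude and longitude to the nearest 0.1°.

≈ lat 24.5°N, lon 131.4°E

Write both endpoints as unit vectors p₁, p₂ with components (cos φ cos λ, cos φ sin λ, sin φ).
The central angle between the endpoints is δ = arccos(p₁·p₂) ≈ 2.601 rad (149.0°). The total great-circle distance is δ·R ≈ 2.601 × 6371 ≈ 16569 km, so the target fraction is f = 10000/16569 ≈ 0.604.
Interpolate at f ≈ 0.604 with slerp weights a = sin((1−f)δ)/sin δ ≈ 1.666, b = sin(fδ)/sin δ ≈ 1.942.
p = a·p₁ + b·p₂ ≈ (-0.602, 0.682, 0.415); φ = arcsin(p_z) ≈ 24.54°, λ = atan2(p_y, p_x) ≈ 131.45°.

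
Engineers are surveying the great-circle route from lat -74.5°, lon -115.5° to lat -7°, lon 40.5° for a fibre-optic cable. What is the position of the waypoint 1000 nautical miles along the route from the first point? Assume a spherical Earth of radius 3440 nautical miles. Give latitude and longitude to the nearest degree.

≈ lat -83°, lon -27°

From cos δ = sin φ₁ sin φ₂ + cos φ₁ cos φ₂ cos Δλ, the central angle is δ ≈ 1.696 rad (97.2°). The total great-circle distance is δ·R ≈ 1.696 × 3440 ≈ 5834 nmi, so the target fraction is f = 1000/5834 ≈ 0.171.
Interpolate at f ≈ 0.171 with slerp weights a = sin((1−f)δ)/sin δ ≈ 0.994, b = sin(fδ)/sin δ ≈ 0.289.
p = a·p₁ + b·p₂ ≈ (0.104, -0.054, -0.993); φ = arcsin(p_z) ≈ -83.30°, λ = atan2(p_y, p_x) ≈ -27.33°.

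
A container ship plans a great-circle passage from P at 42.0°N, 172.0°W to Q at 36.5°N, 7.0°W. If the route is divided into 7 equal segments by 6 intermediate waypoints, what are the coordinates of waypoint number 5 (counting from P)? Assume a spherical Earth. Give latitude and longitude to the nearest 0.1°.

Convert each endpoint to a unit vector on the sphere (x = cos φ cos λ, y = cos φ sin λ, z = sin φ).
The central angle between the endpoints is δ = arccos(p₁·p₂) ≈ 1.751 rad (100.3°).
Interpolate at f = 5/7 with slerp weights a = sin((1−f)δ)/sin δ ≈ 0.487, b = sin(fδ)/sin δ ≈ 0.965.
p = a·p₁ + b·p₂ ≈ (0.411, -0.145, 0.900); φ = arcsin(p_z) ≈ 64.16°, λ = atan2(p_y, p_x) ≈ -19.43°.

≈ 64.2°N, 19.4°W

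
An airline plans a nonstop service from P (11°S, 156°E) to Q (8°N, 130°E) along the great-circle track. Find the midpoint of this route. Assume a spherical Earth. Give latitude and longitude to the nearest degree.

≈ (2°S, 143°E)

Convert each endpoint to a unit vector on the sphere (x = cos φ cos λ, y = cos φ sin λ, z = sin φ).
The central angle between the endpoints is δ = arccos(p₁·p₂) ≈ 0.560 rad (32.1°).
Interpolate at f = 1/2 with slerp weights a = sin((1−f)δ)/sin δ ≈ 0.520, b = sin(fδ)/sin δ ≈ 0.520.
p = a·p₁ + b·p₂ ≈ (-0.798, 0.602, -0.027); φ = arcsin(p_z) ≈ -1.54°, λ = atan2(p_y, p_x) ≈ 142.94°.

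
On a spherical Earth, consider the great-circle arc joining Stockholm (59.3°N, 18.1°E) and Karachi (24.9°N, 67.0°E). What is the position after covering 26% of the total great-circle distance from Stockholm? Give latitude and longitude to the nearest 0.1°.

≈ (52.7°N, 37.3°E)

Convert each endpoint to a unit vector on the sphere (x = cos φ cos λ, y = cos φ sin λ, z = sin φ).
The central angle between the endpoints is δ = arccos(p₁·p₂) ≈ 0.841 rad (48.2°).
Interpolate at f = 0.26 with slerp weights a = sin((1−f)δ)/sin δ ≈ 0.782, b = sin(fδ)/sin δ ≈ 0.291.
p = a·p₁ + b·p₂ ≈ (0.483, 0.367, 0.795); φ = arcsin(p_z) ≈ 52.67°, λ = atan2(p_y, p_x) ≈ 37.25°.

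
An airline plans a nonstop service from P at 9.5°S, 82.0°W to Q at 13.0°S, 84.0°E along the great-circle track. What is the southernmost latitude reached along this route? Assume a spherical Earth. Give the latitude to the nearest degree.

The great circle lies in the plane with unit normal n̂ = (p₁ × p₂)/|p₁ × p₂|.
Here n̂_z ≈ +0.522; the vertex latitude is φ_max = arccos|n̂_z| ≈ 58.5°.
Check via Clairaut: cos φ_max = |cos φ₁| · sin C = cos(9.5°)·sin(148.0°) ≈ 0.522, again giving ≈ 58.5°.

≈ 59°S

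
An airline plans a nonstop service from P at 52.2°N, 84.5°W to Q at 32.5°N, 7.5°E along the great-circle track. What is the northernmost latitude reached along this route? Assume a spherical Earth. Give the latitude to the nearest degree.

≈ 56°N

The great circle lies in the plane with unit normal n̂ = (p₁ × p₂)/|p₁ × p₂|.
Here n̂_z ≈ +0.565; the vertex latitude is φ_max = arccos|n̂_z| ≈ 55.6°.
Check via Clairaut: cos φ_max = |cos φ₁| · sin C = cos(52.2°)·sin(67.3°) ≈ 0.565, again giving ≈ 55.6°.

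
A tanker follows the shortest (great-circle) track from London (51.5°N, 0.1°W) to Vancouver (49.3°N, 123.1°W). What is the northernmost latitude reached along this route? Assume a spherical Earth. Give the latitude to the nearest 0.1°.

The great circle lies in the plane with unit normal n̂ = (p₁ × p₂)/|p₁ × p₂|.
Here n̂_z ≈ -0.367; the vertex latitude is φ_max = arccos|n̂_z| ≈ 68.5°.
Check via Clairaut: cos φ_max = |cos φ₁| · sin C = cos(51.5°)·sin(36.1°) ≈ 0.367, again giving ≈ 68.5°.

≈ 68.5°N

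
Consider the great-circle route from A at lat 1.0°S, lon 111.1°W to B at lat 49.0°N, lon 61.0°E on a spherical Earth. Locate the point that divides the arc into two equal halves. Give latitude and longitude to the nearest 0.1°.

Convert each endpoint to a unit vector on the sphere (x = cos φ cos λ, y = cos φ sin λ, z = sin φ).
The central angle between the endpoints is δ = arccos(p₁·p₂) ≈ 2.295 rad (131.5°).
Interpolate at f = 1/2 with slerp weights a = sin((1−f)δ)/sin δ ≈ 1.218, b = sin(fδ)/sin δ ≈ 1.218.
p = a·p₁ + b·p₂ ≈ (-0.051, -0.437, 0.898); φ = arcsin(p_z) ≈ 63.88°, λ = atan2(p_y, p_x) ≈ -96.65°.

≈ lat 63.9°N, lon 96.7°W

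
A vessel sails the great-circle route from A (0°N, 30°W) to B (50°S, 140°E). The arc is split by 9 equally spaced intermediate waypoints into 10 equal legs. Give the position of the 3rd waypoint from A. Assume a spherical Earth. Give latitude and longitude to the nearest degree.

Write both endpoints as unit vectors p₁, p₂ with components (cos φ cos λ, cos φ sin λ, sin φ).
The central angle between the endpoints is δ = arccos(p₁·p₂) ≈ 2.256 rad (129.3°).
Interpolate at f = 3/10 with slerp weights a = sin((1−f)δ)/sin δ ≈ 1.292, b = sin(fδ)/sin δ ≈ 0.809.
p = a·p₁ + b·p₂ ≈ (0.720, -0.312, -0.620); φ = arcsin(p_z) ≈ -38.30°, λ = atan2(p_y, p_x) ≈ -23.39°.

≈ (38°S, 23°W)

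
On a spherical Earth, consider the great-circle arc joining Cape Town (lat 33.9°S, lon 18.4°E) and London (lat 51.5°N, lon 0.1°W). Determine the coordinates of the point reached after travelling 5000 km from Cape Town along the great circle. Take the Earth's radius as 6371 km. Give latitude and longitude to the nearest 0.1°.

From cos δ = sin φ₁ sin φ₂ + cos φ₁ cos φ₂ cos Δλ, the central angle is δ ≈ 1.517 rad (86.9°). The total great-circle distance is δ·R ≈ 1.517 × 6371 ≈ 9667 km, so the target fraction is f = 5000/9667 ≈ 0.517.
Interpolate at f ≈ 0.517 with slerp weights a = sin((1−f)δ)/sin δ ≈ 0.670, b = sin(fδ)/sin δ ≈ 0.708.
p = a·p₁ + b·p₂ ≈ (0.968, 0.175, 0.180); φ = arcsin(p_z) ≈ 10.39°, λ = atan2(p_y, p_x) ≈ 10.23°.

≈ lat 10.4°N, lon 10.2°E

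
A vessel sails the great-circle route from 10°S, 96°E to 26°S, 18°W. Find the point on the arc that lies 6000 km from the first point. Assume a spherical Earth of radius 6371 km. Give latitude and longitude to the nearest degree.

Convert each endpoint to a unit vector on the sphere (x = cos φ cos λ, y = cos φ sin λ, z = sin φ).
The central angle between the endpoints is δ = arccos(p₁·p₂) ≈ 1.859 rad (106.5°). The total great-circle distance is δ·R ≈ 1.859 × 6371 ≈ 11841 km, so the target fraction is f = 6000/11841 ≈ 0.507.
Interpolate at f ≈ 0.507 with slerp weights a = sin((1−f)δ)/sin δ ≈ 0.828, b = sin(fδ)/sin δ ≈ 0.843.
p = a·p₁ + b·p₂ ≈ (0.636, 0.577, -0.513); φ = arcsin(p_z) ≈ -30.89°, λ = atan2(p_y, p_x) ≈ 42.21°.

≈ 31°S, 42°E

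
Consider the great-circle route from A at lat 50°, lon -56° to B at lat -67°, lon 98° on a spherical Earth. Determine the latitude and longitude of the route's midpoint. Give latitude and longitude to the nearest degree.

Convert each endpoint to a unit vector on the sphere (x = cos φ cos λ, y = cos φ sin λ, z = sin φ).
The central angle between the endpoints is δ = arccos(p₁·p₂) ≈ 2.768 rad (158.6°).
Interpolate at f = 1/2 with slerp weights a = sin((1−f)δ)/sin δ ≈ 2.690, b = sin(fδ)/sin δ ≈ 2.690.
p = a·p₁ + b·p₂ ≈ (0.821, -0.393, -0.415); φ = arcsin(p_z) ≈ -24.55°, λ = atan2(p_y, p_x) ≈ -25.57°.

≈ lat -25°, lon -26°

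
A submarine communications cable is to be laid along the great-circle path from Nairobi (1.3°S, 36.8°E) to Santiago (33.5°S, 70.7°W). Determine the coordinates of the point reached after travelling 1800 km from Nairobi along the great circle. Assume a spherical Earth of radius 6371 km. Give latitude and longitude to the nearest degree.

≈ (10°S, 23°E)

Write both endpoints as unit vectors p₁, p₂ with components (cos φ cos λ, cos φ sin λ, sin φ).
The central angle between the endpoints is δ = arccos(p₁·p₂) ≈ 1.811 rad (103.8°). The total great-circle distance is δ·R ≈ 1.811 × 6371 ≈ 11540 km, so the target fraction is f = 1800/11540 ≈ 0.156.
Interpolate at f ≈ 0.156 with slerp weights a = sin((1−f)δ)/sin δ ≈ 1.029, b = sin(fδ)/sin δ ≈ 0.287.
p = a·p₁ + b·p₂ ≈ (0.903, 0.390, -0.182); φ = arcsin(p_z) ≈ -10.47°, λ = atan2(p_y, p_x) ≈ 23.38°.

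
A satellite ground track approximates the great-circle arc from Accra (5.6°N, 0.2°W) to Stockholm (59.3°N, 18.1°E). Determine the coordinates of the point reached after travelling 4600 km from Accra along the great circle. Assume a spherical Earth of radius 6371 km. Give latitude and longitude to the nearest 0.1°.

≈ (45.9°N, 10.4°E)

Convert each endpoint to a unit vector on the sphere (x = cos φ cos λ, y = cos φ sin λ, z = sin φ).
The central angle between the endpoints is δ = arccos(p₁·p₂) ≈ 0.969 rad (55.5°). The total great-circle distance is δ·R ≈ 0.969 × 6371 ≈ 6172 km, so the target fraction is f = 4600/6172 ≈ 0.745.
Interpolate at f ≈ 0.745 with slerp weights a = sin((1−f)δ)/sin δ ≈ 0.296, b = sin(fδ)/sin δ ≈ 0.802.
p = a·p₁ + b·p₂ ≈ (0.684, 0.126, 0.718); φ = arcsin(p_z) ≈ 45.92°, λ = atan2(p_y, p_x) ≈ 10.45°.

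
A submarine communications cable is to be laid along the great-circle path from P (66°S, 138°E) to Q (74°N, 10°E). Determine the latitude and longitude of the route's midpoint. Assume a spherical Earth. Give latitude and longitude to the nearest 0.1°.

The haversine formula gives a central angle δ ≈ 2.815 rad (161.3°) between the endpoints.
Interpolate at f = 1/2 with slerp weights a = sin((1−f)δ)/sin δ ≈ 3.077, b = sin(fδ)/sin δ ≈ 3.077.
p = a·p₁ + b·p₂ ≈ (-0.095, 0.985, 0.147); φ = arcsin(p_z) ≈ 8.44°, λ = atan2(p_y, p_x) ≈ 95.50°.

≈ (8.4°N, 95.5°E)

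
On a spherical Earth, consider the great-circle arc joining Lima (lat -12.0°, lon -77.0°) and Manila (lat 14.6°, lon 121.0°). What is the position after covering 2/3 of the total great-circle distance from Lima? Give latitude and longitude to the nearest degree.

Convert each endpoint to a unit vector on the sphere (x = cos φ cos λ, y = cos φ sin λ, z = sin φ).
The central angle between the endpoints is δ = arccos(p₁·p₂) ≈ 2.833 rad (162.3°).
Interpolate at f = 2/3 with slerp weights a = sin((1−f)δ)/sin δ ≈ 2.664, b = sin(fδ)/sin δ ≈ 3.124.
p = a·p₁ + b·p₂ ≈ (-0.971, 0.053, 0.234); φ = arcsin(p_z) ≈ 13.51°, λ = atan2(p_y, p_x) ≈ 176.90°.

≈ lat 14°, lon 177°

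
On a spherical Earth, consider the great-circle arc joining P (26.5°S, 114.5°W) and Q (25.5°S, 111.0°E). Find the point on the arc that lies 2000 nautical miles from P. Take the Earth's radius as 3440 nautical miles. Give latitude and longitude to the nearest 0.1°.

The haversine formula gives a central angle δ ≈ 1.954 rad (112.0°) between the endpoints. The total great-circle distance is δ·R ≈ 1.954 × 3440 ≈ 6722 nmi, so the target fraction is f = 2000/6722 ≈ 0.298.
Interpolate at f ≈ 0.298 with slerp weights a = sin((1−f)δ)/sin δ ≈ 1.057, b = sin(fδ)/sin δ ≈ 0.592.
p = a·p₁ + b·p₂ ≈ (-0.584, -0.362, -0.727); φ = arcsin(p_z) ≈ -46.61°, λ = atan2(p_y, p_x) ≈ -148.21°.

≈ (46.6°S, 148.2°W)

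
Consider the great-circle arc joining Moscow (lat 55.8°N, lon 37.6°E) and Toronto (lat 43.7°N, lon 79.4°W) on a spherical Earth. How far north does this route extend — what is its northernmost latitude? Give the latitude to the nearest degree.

The great circle lies in the plane with unit normal n̂ = (p₁ × p₂)/|p₁ × p₂|.
Here n̂_z ≈ -0.393; the vertex latitude is φ_max = arccos|n̂_z| ≈ 66.9°.

≈ 67°N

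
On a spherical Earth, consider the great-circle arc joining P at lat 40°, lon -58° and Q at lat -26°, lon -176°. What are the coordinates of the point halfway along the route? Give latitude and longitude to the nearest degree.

Write both endpoints as unit vectors p₁, p₂ with components (cos φ cos λ, cos φ sin λ, sin φ).
The central angle between the endpoints is δ = arccos(p₁·p₂) ≈ 2.221 rad (127.2°).
Interpolate at f = 1/2 with slerp weights a = sin((1−f)δ)/sin δ ≈ 1.125, b = sin(fδ)/sin δ ≈ 1.125.
p = a·p₁ + b·p₂ ≈ (-0.552, -0.801, 0.230); φ = arcsin(p_z) ≈ 13.30°, λ = atan2(p_y, p_x) ≈ -124.56°.

≈ lat 13°, lon -125°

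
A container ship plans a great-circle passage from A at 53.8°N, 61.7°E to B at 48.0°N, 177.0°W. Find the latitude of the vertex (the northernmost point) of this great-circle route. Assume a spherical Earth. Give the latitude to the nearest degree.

The great circle lies in the plane with unit normal n̂ = (p₁ × p₂)/|p₁ × p₂|.
Here n̂_z ≈ +0.367; the vertex latitude is φ_max = arccos|n̂_z| ≈ 68.4°.

≈ 68°N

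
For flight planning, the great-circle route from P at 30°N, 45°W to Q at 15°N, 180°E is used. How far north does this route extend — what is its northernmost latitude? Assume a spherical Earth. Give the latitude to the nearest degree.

≈ 48°N

The great circle lies in the plane with unit normal n̂ = (p₁ × p₂)/|p₁ × p₂|.
Here n̂_z ≈ -0.667; the vertex latitude is φ_max = arccos|n̂_z| ≈ 48.2°.
Check via Clairaut: cos φ_max = |cos φ₁| · sin C = cos(30.0°)·sin(50.4°) ≈ 0.667, again giving ≈ 48.2°.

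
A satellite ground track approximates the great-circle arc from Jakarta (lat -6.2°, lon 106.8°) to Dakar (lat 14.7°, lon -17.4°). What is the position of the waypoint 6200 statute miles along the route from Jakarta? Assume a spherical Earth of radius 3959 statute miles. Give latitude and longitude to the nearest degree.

From cos δ = sin φ₁ sin φ₂ + cos φ₁ cos φ₂ cos Δλ, the central angle is δ ≈ 2.175 rad (124.6°). The total great-circle distance is δ·R ≈ 2.175 × 3959 ≈ 8610 mi, so the target fraction is f = 6200/8610 ≈ 0.720.
Interpolate at f ≈ 0.720 with slerp weights a = sin((1−f)δ)/sin δ ≈ 0.695, b = sin(fδ)/sin δ ≈ 1.215.
p = a·p₁ + b·p₂ ≈ (0.922, 0.310, 0.233); φ = arcsin(p_z) ≈ 13.49°, λ = atan2(p_y, p_x) ≈ 18.57°.

≈ lat 13°, lon 19°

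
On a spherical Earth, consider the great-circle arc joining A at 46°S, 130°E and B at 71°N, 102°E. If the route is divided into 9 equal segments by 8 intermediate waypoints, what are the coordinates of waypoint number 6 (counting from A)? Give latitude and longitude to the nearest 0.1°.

Write both endpoints as unit vectors p₁, p₂ with components (cos φ cos λ, cos φ sin λ, sin φ).
The central angle between the endpoints is δ = arccos(p₁·p₂) ≈ 2.072 rad (118.7°).
Interpolate at f = 6/9 with slerp weights a = sin((1−f)δ)/sin δ ≈ 0.726, b = sin(fδ)/sin δ ≈ 1.120.
p = a·p₁ + b·p₂ ≈ (-0.400, 0.743, 0.536); φ = arcsin(p_z) ≈ 32.43°, λ = atan2(p_y, p_x) ≈ 118.30°.

≈ 32.4°N, 118.3°E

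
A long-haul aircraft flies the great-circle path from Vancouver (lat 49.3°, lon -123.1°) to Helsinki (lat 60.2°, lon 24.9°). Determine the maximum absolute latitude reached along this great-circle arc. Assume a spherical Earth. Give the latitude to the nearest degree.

≈ 79°

The great circle lies in the plane with unit normal n̂ = (p₁ × p₂)/|p₁ × p₂|.
Here n̂_z ≈ +0.186; the vertex latitude is φ_max = arccos|n̂_z| ≈ 79.3°.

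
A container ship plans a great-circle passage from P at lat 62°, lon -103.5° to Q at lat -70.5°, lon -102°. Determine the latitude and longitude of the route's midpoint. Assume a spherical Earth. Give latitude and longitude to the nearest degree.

≈ lat -4°, lon -103°

The haversine formula gives a central angle δ ≈ 2.313 rad (132.5°) between the endpoints.
Interpolate at f = 1/2 with slerp weights a = sin((1−f)δ)/sin δ ≈ 1.242, b = sin(fδ)/sin δ ≈ 1.242.
p = a·p₁ + b·p₂ ≈ (-0.222, -0.972, -0.074); φ = arcsin(p_z) ≈ -4.25°, λ = atan2(p_y, p_x) ≈ -102.88°.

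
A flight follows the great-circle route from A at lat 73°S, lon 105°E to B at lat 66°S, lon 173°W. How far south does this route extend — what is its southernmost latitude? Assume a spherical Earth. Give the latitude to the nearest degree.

≈ 75°S

The great circle lies in the plane with unit normal n̂ = (p₁ × p₂)/|p₁ × p₂|.
Here n̂_z ≈ +0.258; the vertex latitude is φ_max = arccos|n̂_z| ≈ 75.0°.
Check via Clairaut: cos φ_max = |cos φ₁| · sin C = cos(73.0°)·sin(117.9°) ≈ 0.258, again giving ≈ 75.0°.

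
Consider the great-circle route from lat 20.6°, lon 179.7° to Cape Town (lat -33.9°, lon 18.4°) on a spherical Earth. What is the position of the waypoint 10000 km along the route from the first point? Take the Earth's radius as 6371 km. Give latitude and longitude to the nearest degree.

≈ lat -39°, lon 108°

The haversine formula gives a central angle δ ≈ 2.771 rad (158.8°) between the endpoints. The total great-circle distance is δ·R ≈ 2.771 × 6371 ≈ 17655 km, so the target fraction is f = 10000/17655 ≈ 0.566.
Interpolate at f ≈ 0.566 with slerp weights a = sin((1−f)δ)/sin δ ≈ 2.576, b = sin(fδ)/sin δ ≈ 2.762.
p = a·p₁ + b·p₂ ≈ (-0.236, 0.736, -0.634); φ = arcsin(p_z) ≈ -39.36°, λ = atan2(p_y, p_x) ≈ 107.76°.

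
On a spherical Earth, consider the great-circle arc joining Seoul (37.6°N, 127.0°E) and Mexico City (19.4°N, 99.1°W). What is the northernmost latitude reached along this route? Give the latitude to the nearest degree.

≈ 55°N

The great circle lies in the plane with unit normal n̂ = (p₁ × p₂)/|p₁ × p₂|.
Here n̂_z ≈ +0.567; the vertex latitude is φ_max = arccos|n̂_z| ≈ 55.4°.
Check via Clairaut: cos φ_max = |cos φ₁| · sin C = cos(37.6°)·sin(45.7°) ≈ 0.567, again giving ≈ 55.4°.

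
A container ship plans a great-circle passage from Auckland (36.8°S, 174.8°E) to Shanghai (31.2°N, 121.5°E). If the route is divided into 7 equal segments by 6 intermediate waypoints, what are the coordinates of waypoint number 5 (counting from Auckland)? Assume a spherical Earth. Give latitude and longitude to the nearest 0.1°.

The haversine formula gives a central angle δ ≈ 1.472 rad (84.3°) between the endpoints.
Interpolate at f = 5/7 with slerp weights a = sin((1−f)δ)/sin δ ≈ 0.410, b = sin(fδ)/sin δ ≈ 0.872.
p = a·p₁ + b·p₂ ≈ (-0.717, 0.666, 0.206); φ = arcsin(p_z) ≈ 11.90°, λ = atan2(p_y, p_x) ≈ 137.11°.

≈ (11.9°N, 137.1°E)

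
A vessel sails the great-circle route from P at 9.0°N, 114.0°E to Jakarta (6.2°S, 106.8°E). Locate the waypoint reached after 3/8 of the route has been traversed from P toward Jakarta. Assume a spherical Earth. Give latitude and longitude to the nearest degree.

≈ 3°N, 111°E

Convert each endpoint to a unit vector on the sphere (x = cos φ cos λ, y = cos φ sin λ, z = sin φ).
The central angle between the endpoints is δ = arccos(p₁·p₂) ≈ 0.293 rad (16.8°).
Interpolate at f = 3/8 with slerp weights a = sin((1−f)δ)/sin δ ≈ 0.631, b = sin(fδ)/sin δ ≈ 0.380.
p = a·p₁ + b·p₂ ≈ (-0.362, 0.930, 0.058); φ = arcsin(p_z) ≈ 3.30°, λ = atan2(p_y, p_x) ≈ 111.28°.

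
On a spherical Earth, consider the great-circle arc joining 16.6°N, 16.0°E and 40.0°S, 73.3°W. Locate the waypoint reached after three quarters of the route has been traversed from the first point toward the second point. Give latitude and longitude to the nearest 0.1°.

Convert each endpoint to a unit vector on the sphere (x = cos φ cos λ, y = cos φ sin λ, z = sin φ).
The central angle between the endpoints is δ = arccos(p₁·p₂) ≈ 1.746 rad (100.1°).
Interpolate at f = 3/4 with slerp weights a = sin((1−f)δ)/sin δ ≈ 0.429, b = sin(fδ)/sin δ ≈ 0.981.
p = a·p₁ + b·p₂ ≈ (0.612, -0.607, -0.508); φ = arcsin(p_z) ≈ -30.53°, λ = atan2(p_y, p_x) ≈ -44.76°.

≈ 30.5°S, 44.8°W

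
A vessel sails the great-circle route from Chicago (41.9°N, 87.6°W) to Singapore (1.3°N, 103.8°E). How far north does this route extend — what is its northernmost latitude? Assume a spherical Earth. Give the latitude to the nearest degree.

The great circle lies in the plane with unit normal n̂ = (p₁ × p₂)/|p₁ × p₂|.
Here n̂_z ≈ -0.210; the vertex latitude is φ_max = arccos|n̂_z| ≈ 77.9°.
Check via Clairaut: cos φ_max = |cos φ₁| · sin C = cos(41.9°)·sin(16.4°) ≈ 0.210, again giving ≈ 77.9°.

≈ 78°N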